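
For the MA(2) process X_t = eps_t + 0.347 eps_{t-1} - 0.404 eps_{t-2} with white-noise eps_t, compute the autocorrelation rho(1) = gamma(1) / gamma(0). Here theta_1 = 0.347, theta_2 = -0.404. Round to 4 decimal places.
\rho(1) = 0.1611

For an MA(q) process with theta_0 = 1, the autocovariance is
  gamma(k) = sigma^2 * sum_{i=0..q-k} theta_i * theta_{i+k},
and rho(k) = gamma(k) / gamma(0). Sigma^2 cancels.
  numerator   = (1)*(0.347) + (0.347)*(-0.404) = 0.206812.
  denominator = (1)^2 + (0.347)^2 + (-0.404)^2 = 1.283625.
  rho(1) = 0.206812 / 1.283625 = 0.1611.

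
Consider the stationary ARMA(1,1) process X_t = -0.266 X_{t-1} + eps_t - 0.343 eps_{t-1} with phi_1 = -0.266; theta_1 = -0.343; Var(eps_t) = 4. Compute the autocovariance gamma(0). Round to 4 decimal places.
\gamma(0) = 5.5965

Multiply the model equation by X_{t-k} and take expectations. With theta_0 = psi_0 = 1 and psi_j the MA(infinity) weights, this gives
  gamma(k) - sum_i phi_i gamma(k-i) = c_k,
  c_k = sigma^2 * sum_{j=k..q} theta_j psi_{j-k}   (c_k = 0 for k > q),
using gamma(-m) = gamma(m).
psi-weights needed (psi_j = theta_j + sum_i phi_i psi_{j-i}):
  psi_1 = theta_1 + phi_1 = -0.343 + (-0.266) = -0.609
Right-hand sides:
  c_0 = sigma^2 (1 + theta_1 psi_1) = 4 * (1 + (-0.343)(-0.609)) = 4 * 1.208887 = 4.835548
  c_1 = sigma^2 theta_1 = 4 * (-0.343) = -1.372
  c_2 = 0
Equations for k = 0 and k = 1 (AR order 1):
  gamma(0) = phi_1 gamma(1) + c_0
  gamma(1) = phi_1 gamma(0) + c_1
Substituting the second into the first: gamma(0) (1 - phi_1^2) = c_0 + phi_1 c_1, so
  gamma(0) = (c_0 + phi_1 c_1) / (1 - phi_1^2) = (4.835548 + (-0.266)(-1.372)) / (1 - (-0.266)^2) = 5.2005 / 0.929244 = 5.596485.
Therefore gamma(0) = 5.5965 (to 4 decimal places).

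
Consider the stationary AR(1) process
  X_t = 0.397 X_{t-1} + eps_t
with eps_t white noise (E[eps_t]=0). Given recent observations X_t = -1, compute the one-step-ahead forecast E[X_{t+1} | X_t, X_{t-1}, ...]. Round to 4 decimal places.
E[X_{t+1} \mid \mathcal F_t] = -0.3970

For an AR(p) model X_t = c + sum_i phi_i X_{t-i} + eps_t, the
one-step-ahead conditional mean is
  E[X_{t+1} | X_t, ...] = c + sum_i phi_i X_{t+1-i}.
Substitute known values:
  E[X_{t+1} | ...] = (0.397) * (-1)
                   = -0.3970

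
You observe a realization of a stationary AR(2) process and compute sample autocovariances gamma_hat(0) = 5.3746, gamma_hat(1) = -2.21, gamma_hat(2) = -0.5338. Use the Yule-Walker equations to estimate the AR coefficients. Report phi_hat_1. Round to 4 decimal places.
\hat\phi_{1} = -0.5440

The Yule-Walker equations for an AR(p) process read, in matrix form,
  Gamma_p phi = r_p,   with   (Gamma_p)_{ij} = gamma(|i - j|),
                       (r_p)_i = gamma(i),   i,j = 1..p.
Substitute the sample gammas (Toeplitz matrix and right-hand side of size 2):
  Gamma_p = [[5.3746, -2.21], [-2.21, 5.3746]]
  r_p     = [-2.21, -0.5338]
Written out:
  5.3746 phi_1 - 2.21 phi_2 = -2.21
  -2.21 phi_1 + 5.3746 phi_2 = -0.5338
Solve by Cramer's rule:
  det = gamma(0)^2 - gamma(1)^2 = (5.3746)^2 - (-2.21)^2 = 28.88632516 - 4.8841 = 24.00222516
  phi_hat_1 = [gamma(1) gamma(0) - gamma(1) gamma(2)] / det = [(-2.21)(5.3746) - (-2.21)(-0.5338)] / 24.00222516 = -13.057564 / 24.00222516 = -0.544
  phi_hat_2 = [gamma(0) gamma(2) - gamma(1)^2] / det = [(5.3746)(-0.5338) - (-2.21)^2] / 24.00222516 = -7.75306148 / 24.00222516 = -0.323
So phi_hat = [-0.5440, -0.3230].
Therefore phi_hat_1 = -0.5440.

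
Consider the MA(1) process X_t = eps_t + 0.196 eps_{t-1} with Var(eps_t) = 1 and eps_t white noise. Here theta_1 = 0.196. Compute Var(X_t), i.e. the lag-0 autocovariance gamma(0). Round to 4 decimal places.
\gamma(0) = 1.0384

For an MA(q) process X_t = eps_t + sum_i theta_i eps_{t-i} with
Var(eps_t) = sigma^2, the variance is
  gamma(0) = sigma^2 * (1 + sum_i theta_i^2).
  sum_i theta_i^2 = (0.196)^2 = 0.038416.
  gamma(0) = 1 * (1 + 0.038416) = 1 * 1.038416 = 1.038416, which rounds to 1.0384.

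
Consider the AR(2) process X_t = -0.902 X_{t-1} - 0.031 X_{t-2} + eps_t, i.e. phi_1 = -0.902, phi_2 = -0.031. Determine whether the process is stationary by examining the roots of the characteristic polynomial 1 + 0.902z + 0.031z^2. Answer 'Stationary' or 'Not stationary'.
\text{Stationary}

The AR(p) characteristic polynomial is P(z) = 1 + 0.902z + 0.031z^2.
Stationarity requires all roots to lie outside the unit circle, i.e. |z| > 1 for every root.
Set 1 + (0.902) z + (0.031) z^2 = 0, i.e. a z^2 + b z + c = 0 with a = 0.031, b = 0.902, c = 1.
Discriminant D = b^2 - 4ac = (0.902)^2 - 4*(0.031)*1 = 0.813604 - (0.124) = 0.689604.
D >= 0, so the roots are real: z = (-b +/- sqrt(D)) / (2a) = (-0.902 +/- 0.830424) / (0.062).
  z_1 = (-0.902 + 0.830424) / (0.062) = -1.1545,   |z_1| = 1.1545.
  z_2 = (-0.902 - 0.830424) / (0.062) = -27.9423,   |z_2| = 27.9423.
Moduli of all roots: 1.1545, 27.9423.
All moduli strictly greater than 1? Yes.
Verdict: Stationary.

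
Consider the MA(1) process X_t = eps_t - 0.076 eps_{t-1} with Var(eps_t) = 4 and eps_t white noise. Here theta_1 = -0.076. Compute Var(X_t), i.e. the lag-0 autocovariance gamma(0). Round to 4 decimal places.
\gamma(0) = 4.0231

For an MA(q) process X_t = eps_t + sum_i theta_i eps_{t-i} with
Var(eps_t) = sigma^2, the variance is
  gamma(0) = sigma^2 * (1 + sum_i theta_i^2).
  sum_i theta_i^2 = (-0.076)^2 = 0.005776.
  gamma(0) = 4 * (1 + 0.005776) = 4 * 1.005776 = 4.023104, which rounds to 4.0231.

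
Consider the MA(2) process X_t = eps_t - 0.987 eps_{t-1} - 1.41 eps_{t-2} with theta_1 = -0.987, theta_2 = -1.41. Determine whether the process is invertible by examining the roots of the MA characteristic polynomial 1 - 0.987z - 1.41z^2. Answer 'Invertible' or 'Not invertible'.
\text{Not invertible}

The MA(q) characteristic polynomial is P(z) = 1 - 0.987z - 1.41z^2.
Invertibility requires all roots to lie outside the unit circle, i.e. |z| > 1 for every root.
Set 1 + (-0.987) z + (-1.41) z^2 = 0, i.e. a z^2 + b z + c = 0 with a = -1.41, b = -0.987, c = 1.
Discriminant D = b^2 - 4ac = (-0.987)^2 - 4*(-1.41)*1 = 0.974169 - (-5.64) = 6.614169.
D >= 0, so the roots are real: z = (-b +/- sqrt(D)) / (2a) = (0.987 +/- 2.571803) / (-2.82).
  z_1 = (0.987 + 2.571803) / (-2.82) = -1.262,   |z_1| = 1.262.
  z_2 = (0.987 - 2.571803) / (-2.82) = 0.562,   |z_2| = 0.562.
Moduli of all roots: 1.2620, 0.5620.
All moduli strictly greater than 1? No.
Verdict: Not invertible.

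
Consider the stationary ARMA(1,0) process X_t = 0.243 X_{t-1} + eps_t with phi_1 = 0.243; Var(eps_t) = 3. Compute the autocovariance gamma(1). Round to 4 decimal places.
\gamma(1) = 0.7747

Multiply the model equation by X_{t-k} and take expectations. With theta_0 = psi_0 = 1 and psi_j the MA(infinity) weights, this gives
  gamma(k) - sum_i phi_i gamma(k-i) = c_k,
  c_k = sigma^2 * sum_{j=k..q} theta_j psi_{j-k}   (c_k = 0 for k > q),
using gamma(-m) = gamma(m).
Pure AR (q = 0): c_0 = sigma^2 = 3, c_k = 0 for k >= 1.
Equations for k = 0 and k = 1 (AR order 1):
  gamma(0) = phi_1 gamma(1) + c_0
  gamma(1) = phi_1 gamma(0) + c_1
Substituting the second into the first: gamma(0) (1 - phi_1^2) = c_0 + phi_1 c_1, so
  gamma(0) = c_0 / (1 - phi_1^2) = 3 / (1 - (0.243)^2) = 3 / 0.940951 = 3.188264.
  gamma(1) = phi_1 gamma(0) = (0.243)(3.188264) = 0.774748.
Therefore gamma(1) = 0.7747 (to 4 decimal places).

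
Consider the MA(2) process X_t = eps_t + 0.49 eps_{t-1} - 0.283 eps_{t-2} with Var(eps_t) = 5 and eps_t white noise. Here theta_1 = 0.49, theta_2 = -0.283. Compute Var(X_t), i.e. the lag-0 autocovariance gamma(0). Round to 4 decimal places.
\gamma(0) = 6.6009

For an MA(q) process X_t = eps_t + sum_i theta_i eps_{t-i} with
Var(eps_t) = sigma^2, the variance is
  gamma(0) = sigma^2 * (1 + sum_i theta_i^2).
  sum_i theta_i^2 = (0.49)^2 + (-0.283)^2 = 0.2401 + 0.080089 = 0.320189.
  gamma(0) = 5 * (1 + 0.320189) = 5 * 1.320189 = 6.600945, which rounds to 6.6009.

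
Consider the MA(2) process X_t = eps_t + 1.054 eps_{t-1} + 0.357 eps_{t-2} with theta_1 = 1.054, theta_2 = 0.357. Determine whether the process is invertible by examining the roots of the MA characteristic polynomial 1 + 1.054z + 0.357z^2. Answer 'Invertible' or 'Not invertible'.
\text{Invertible}

The MA(q) characteristic polynomial is P(z) = 1 + 1.054z + 0.357z^2.
Invertibility requires all roots to lie outside the unit circle, i.e. |z| > 1 for every root.
Set 1 + (1.054) z + (0.357) z^2 = 0, i.e. a z^2 + b z + c = 0 with a = 0.357, b = 1.054, c = 1.
Discriminant D = b^2 - 4ac = (1.054)^2 - 4*(0.357)*1 = 1.110916 - (1.428) = -0.317084.
D < 0, so the roots are the complex-conjugate pair z = (-b +/- i sqrt(-D)) / (2a) = -1.4762 +/- 0.7887i.
For a conjugate pair |z|^2 = z * conj(z) = (product of roots) = c/a = 1/(0.357) = 2.80112, so |z| = sqrt(2.80112) = 1.6737 for both roots.
Moduli of all roots: 1.6737, 1.6737.
All moduli strictly greater than 1? Yes.
Verdict: Invertible.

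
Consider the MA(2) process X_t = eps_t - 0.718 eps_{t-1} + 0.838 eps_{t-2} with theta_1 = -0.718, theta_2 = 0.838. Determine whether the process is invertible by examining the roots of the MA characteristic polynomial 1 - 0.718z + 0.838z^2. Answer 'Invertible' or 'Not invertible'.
\text{Invertible}

The MA(q) characteristic polynomial is P(z) = 1 - 0.718z + 0.838z^2.
Invertibility requires all roots to lie outside the unit circle, i.e. |z| > 1 for every root.
Set 1 + (-0.718) z + (0.838) z^2 = 0, i.e. a z^2 + b z + c = 0 with a = 0.838, b = -0.718, c = 1.
Discriminant D = b^2 - 4ac = (-0.718)^2 - 4*(0.838)*1 = 0.515524 - (3.352) = -2.836476.
D < 0, so the roots are the complex-conjugate pair z = (-b +/- i sqrt(-D)) / (2a) = 0.4284 +/- 1.0049i.
For a conjugate pair |z|^2 = z * conj(z) = (product of roots) = c/a = 1/(0.838) = 1.193317, so |z| = sqrt(1.193317) = 1.0924 for both roots.
Moduli of all roots: 1.0924, 1.0924.
All moduli strictly greater than 1? Yes.
Verdict: Invertible.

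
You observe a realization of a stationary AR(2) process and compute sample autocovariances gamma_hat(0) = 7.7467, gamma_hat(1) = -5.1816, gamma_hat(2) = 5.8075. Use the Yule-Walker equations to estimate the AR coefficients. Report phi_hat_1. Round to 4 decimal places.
\hat\phi_{1} = -0.3030

The Yule-Walker equations for an AR(p) process read, in matrix form,
  Gamma_p phi = r_p,   with   (Gamma_p)_{ij} = gamma(|i - j|),
                       (r_p)_i = gamma(i),   i,j = 1..p.
Substitute the sample gammas (Toeplitz matrix and right-hand side of size 2):
  Gamma_p = [[7.7467, -5.1816], [-5.1816, 7.7467]]
  r_p     = [-5.1816, 5.8075]
Written out:
  7.7467 phi_1 - 5.1816 phi_2 = -5.1816
  -5.1816 phi_1 + 7.7467 phi_2 = 5.8075
Solve by Cramer's rule:
  det = gamma(0)^2 - gamma(1)^2 = (7.7467)^2 - (-5.1816)^2 = 60.01136089 - 26.84897856 = 33.16238233
  phi_hat_1 = [gamma(1) gamma(0) - gamma(1) gamma(2)] / det = [(-5.1816)(7.7467) - (-5.1816)(5.8075)] / 33.16238233 = -10.04815872 / 33.16238233 = -0.303
  phi_hat_2 = [gamma(0) gamma(2) - gamma(1)^2] / det = [(7.7467)(5.8075) - (-5.1816)^2] / 33.16238233 = 18.13998169 / 33.16238233 = 0.547
So phi_hat = [-0.3030, 0.5470].
Therefore phi_hat_1 = -0.3030.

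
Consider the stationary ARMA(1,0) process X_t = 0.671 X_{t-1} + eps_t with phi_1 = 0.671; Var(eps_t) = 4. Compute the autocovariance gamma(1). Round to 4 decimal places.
\gamma(1) = 4.8821

Multiply the model equation by X_{t-k} and take expectations. With theta_0 = psi_0 = 1 and psi_j the MA(infinity) weights, this gives
  gamma(k) - sum_i phi_i gamma(k-i) = c_k,
  c_k = sigma^2 * sum_{j=k..q} theta_j psi_{j-k}   (c_k = 0 for k > q),
using gamma(-m) = gamma(m).
Pure AR (q = 0): c_0 = sigma^2 = 4, c_k = 0 for k >= 1.
Equations for k = 0 and k = 1 (AR order 1):
  gamma(0) = phi_1 gamma(1) + c_0
  gamma(1) = phi_1 gamma(0) + c_1
Substituting the second into the first: gamma(0) (1 - phi_1^2) = c_0 + phi_1 c_1, so
  gamma(0) = c_0 / (1 - phi_1^2) = 4 / (1 - (0.671)^2) = 4 / 0.549759 = 7.275915.
  gamma(1) = phi_1 gamma(0) = (0.671)(7.275915) = 4.882139.
Therefore gamma(1) = 4.8821 (to 4 decimal places).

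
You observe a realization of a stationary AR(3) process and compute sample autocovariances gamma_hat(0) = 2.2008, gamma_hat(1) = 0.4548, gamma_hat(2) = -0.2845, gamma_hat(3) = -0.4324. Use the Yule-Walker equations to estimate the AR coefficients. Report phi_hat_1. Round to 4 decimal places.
\hat\phi_{1} = 0.2190

The Yule-Walker equations for an AR(p) process read, in matrix form,
  Gamma_p phi = r_p,   with   (Gamma_p)_{ij} = gamma(|i - j|),
                       (r_p)_i = gamma(i),   i,j = 1..p.
Substitute the sample gammas (Toeplitz matrix and right-hand side of size 3):
  Gamma_p = [[2.2008, 0.4548, -0.2845], [0.4548, 2.2008, 0.4548], [-0.2845, 0.4548, 2.2008]]
  r_p     = [0.4548, -0.2845, -0.4324]
Written out (R1..R3):
  (R1) 2.2008 phi_1 + 0.4548 phi_2 - 0.2845 phi_3 = 0.4548
  (R2) 0.4548 phi_1 + 2.2008 phi_2 + 0.4548 phi_3 = -0.2845
  (R3) -0.2845 phi_1 + 0.4548 phi_2 + 2.2008 phi_3 = -0.4324
Gaussian elimination:
  R2 <- R2 - (0.4548/2.2008) R1 = R2 - (0.206652) R1:  2.106815 phi_2 + 0.513593 phi_3 = -0.378485
  R3 <- R3 - (-0.2845/2.2008) R1 = R3 - (-0.129271) R1:  0.513593 phi_2 + 2.164022 phi_3 = -0.373607
  R3 <- R3 - (0.513593/2.106815) R2 = R3 - (0.243777) R2:  2.03882 phi_3 = -0.281342
Back-substitution:
  phi_hat_3 = -0.281342 / 2.03882 = -0.137992
  phi_hat_2 = (-0.378485 - (0.513593)(-0.137992)) / 2.106815 = -0.146009
  phi_hat_1 = (0.4548 - (0.4548)(-0.146009) - (-0.2845)(-0.137992)) / 2.2008 = 0.218987
So phi_hat = [0.2190, -0.1460, -0.1380].
Therefore phi_hat_1 = 0.2190.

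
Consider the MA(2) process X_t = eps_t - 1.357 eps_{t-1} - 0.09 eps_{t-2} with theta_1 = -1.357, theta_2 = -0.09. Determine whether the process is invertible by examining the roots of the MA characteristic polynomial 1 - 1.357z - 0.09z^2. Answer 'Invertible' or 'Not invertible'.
\text{Not invertible}

The MA(q) characteristic polynomial is P(z) = 1 - 1.357z - 0.09z^2.
Invertibility requires all roots to lie outside the unit circle, i.e. |z| > 1 for every root.
Set 1 + (-1.357) z + (-0.09) z^2 = 0, i.e. a z^2 + b z + c = 0 with a = -0.09, b = -1.357, c = 1.
Discriminant D = b^2 - 4ac = (-1.357)^2 - 4*(-0.09)*1 = 1.841449 - (-0.36) = 2.201449.
D >= 0, so the roots are real: z = (-b +/- sqrt(D)) / (2a) = (1.357 +/- 1.483728) / (-0.18).
  z_1 = (1.357 + 1.483728) / (-0.18) = -15.7818,   |z_1| = 15.7818.
  z_2 = (1.357 - 1.483728) / (-0.18) = 0.704,   |z_2| = 0.704.
Moduli of all roots: 15.7818, 0.7040.
All moduli strictly greater than 1? No.
Verdict: Not invertible.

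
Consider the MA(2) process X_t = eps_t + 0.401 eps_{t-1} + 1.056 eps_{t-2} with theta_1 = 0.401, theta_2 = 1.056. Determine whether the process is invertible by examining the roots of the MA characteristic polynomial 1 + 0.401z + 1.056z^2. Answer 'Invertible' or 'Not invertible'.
\text{Not invertible}

The MA(q) characteristic polynomial is P(z) = 1 + 0.401z + 1.056z^2.
Invertibility requires all roots to lie outside the unit circle, i.e. |z| > 1 for every root.
Set 1 + (0.401) z + (1.056) z^2 = 0, i.e. a z^2 + b z + c = 0 with a = 1.056, b = 0.401, c = 1.
Discriminant D = b^2 - 4ac = (0.401)^2 - 4*(1.056)*1 = 0.160801 - (4.224) = -4.063199.
D < 0, so the roots are the complex-conjugate pair z = (-b +/- i sqrt(-D)) / (2a) = -0.1899 +/- 0.9544i.
For a conjugate pair |z|^2 = z * conj(z) = (product of roots) = c/a = 1/(1.056) = 0.94697, so |z| = sqrt(0.94697) = 0.9731 for both roots.
Moduli of all roots: 0.9731, 0.9731.
All moduli strictly greater than 1? No.
Verdict: Not invertible.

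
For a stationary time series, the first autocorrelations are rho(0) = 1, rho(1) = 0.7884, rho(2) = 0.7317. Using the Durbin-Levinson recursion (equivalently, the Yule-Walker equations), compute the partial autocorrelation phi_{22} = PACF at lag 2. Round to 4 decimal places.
\phi_{22} = 0.2910

The PACF at lag k is phi_{kk}, the last component of the solution
to the Yule-Walker system G_k phi = r_k where
  (G_k)_{ij} = rho(|i - j|), (r_k)_i = rho(i), i,j = 1..k.
Equivalently, Durbin-Levinson gives phi_{kk} iteratively:
  phi_{11} = rho(1)
  phi_{kk} = [rho(k) - sum_{j=1..k-1} phi_{k-1,j} rho(k-j)]
            / [1 - sum_{j=1..k-1} phi_{k-1,j} rho(j)],
  phi_{k,j} = phi_{k-1,j} - phi_{kk} phi_{k-1,k-j},  j = 1..k-1.
Step k = 1:
  phi_11 = rho(1) = 0.7884.
Step k = 2:
  phi_22 = [rho(2) - phi_11 rho(1)] / [1 - phi_11 rho(1)] = [0.7317 - (0.7884)(0.7884)] / [1 - (0.7884)(0.7884)]
         = 0.11012544 / 0.37842544 = 0.291.
Therefore phi_{22} = 0.2910.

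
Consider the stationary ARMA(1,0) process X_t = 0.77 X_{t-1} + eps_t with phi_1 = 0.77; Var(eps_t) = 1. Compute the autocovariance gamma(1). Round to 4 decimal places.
\gamma(1) = 1.8914

Multiply the model equation by X_{t-k} and take expectations. With theta_0 = psi_0 = 1 and psi_j the MA(infinity) weights, this gives
  gamma(k) - sum_i phi_i gamma(k-i) = c_k,
  c_k = sigma^2 * sum_{j=k..q} theta_j psi_{j-k}   (c_k = 0 for k > q),
using gamma(-m) = gamma(m).
Pure AR (q = 0): c_0 = sigma^2 = 1, c_k = 0 for k >= 1.
Equations for k = 0 and k = 1 (AR order 1):
  gamma(0) = phi_1 gamma(1) + c_0
  gamma(1) = phi_1 gamma(0) + c_1
Substituting the second into the first: gamma(0) (1 - phi_1^2) = c_0 + phi_1 c_1, so
  gamma(0) = c_0 / (1 - phi_1^2) = 1 / (1 - (0.77)^2) = 1 / 0.4071 = 2.456399.
  gamma(1) = phi_1 gamma(0) = (0.77)(2.456399) = 1.891427.
Therefore gamma(1) = 1.8914 (to 4 decimal places).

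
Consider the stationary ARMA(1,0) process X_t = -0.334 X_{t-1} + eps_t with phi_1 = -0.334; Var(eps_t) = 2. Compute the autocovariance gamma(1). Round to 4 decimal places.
\gamma(1) = -0.7519

Multiply the model equation by X_{t-k} and take expectations. With theta_0 = psi_0 = 1 and psi_j the MA(infinity) weights, this gives
  gamma(k) - sum_i phi_i gamma(k-i) = c_k,
  c_k = sigma^2 * sum_{j=k..q} theta_j psi_{j-k}   (c_k = 0 for k > q),
using gamma(-m) = gamma(m).
Pure AR (q = 0): c_0 = sigma^2 = 2, c_k = 0 for k >= 1.
Equations for k = 0 and k = 1 (AR order 1):
  gamma(0) = phi_1 gamma(1) + c_0
  gamma(1) = phi_1 gamma(0) + c_1
Substituting the second into the first: gamma(0) (1 - phi_1^2) = c_0 + phi_1 c_1, so
  gamma(0) = c_0 / (1 - phi_1^2) = 2 / (1 - (-0.334)^2) = 2 / 0.888444 = 2.251127.
  gamma(1) = phi_1 gamma(0) = (-0.334)(2.251127) = -0.751876.
Therefore gamma(1) = -0.7519 (to 4 decimal places).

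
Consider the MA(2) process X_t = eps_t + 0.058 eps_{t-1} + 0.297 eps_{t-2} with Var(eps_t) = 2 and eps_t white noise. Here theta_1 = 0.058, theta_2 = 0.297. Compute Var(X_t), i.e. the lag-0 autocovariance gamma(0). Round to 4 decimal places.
\gamma(0) = 2.1831

For an MA(q) process X_t = eps_t + sum_i theta_i eps_{t-i} with
Var(eps_t) = sigma^2, the variance is
  gamma(0) = sigma^2 * (1 + sum_i theta_i^2).
  sum_i theta_i^2 = (0.058)^2 + (0.297)^2 = 0.003364 + 0.088209 = 0.091573.
  gamma(0) = 2 * (1 + 0.091573) = 2 * 1.091573 = 2.183146, which rounds to 2.1831.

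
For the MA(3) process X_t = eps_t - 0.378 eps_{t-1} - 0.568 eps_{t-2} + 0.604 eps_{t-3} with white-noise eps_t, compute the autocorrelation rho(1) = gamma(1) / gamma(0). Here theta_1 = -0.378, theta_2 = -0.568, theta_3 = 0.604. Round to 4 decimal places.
\rho(1) = -0.2767

For an MA(q) process with theta_0 = 1, the autocovariance is
  gamma(k) = sigma^2 * sum_{i=0..q-k} theta_i * theta_{i+k},
and rho(k) = gamma(k) / gamma(0). Sigma^2 cancels.
  numerator   = (1)*(-0.378) + (-0.378)*(-0.568) + (-0.568)*(0.604) = -0.506368.
  denominator = (1)^2 + (-0.378)^2 + (-0.568)^2 + (0.604)^2 = 1.830324.
  rho(1) = -0.506368 / 1.830324 = -0.2767.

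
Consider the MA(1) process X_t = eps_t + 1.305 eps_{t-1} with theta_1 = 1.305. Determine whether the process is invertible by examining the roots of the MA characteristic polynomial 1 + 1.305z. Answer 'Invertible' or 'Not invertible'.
\text{Not invertible}

The MA(q) characteristic polynomial is P(z) = 1 + 1.305z.
Invertibility requires all roots to lie outside the unit circle, i.e. |z| > 1 for every root.
This is linear in z: 1 + (1.305) z = 0  =>  z = -1/(1.305) = -0.766284,  |z| = 0.766284.
Moduli of all roots: 0.7663.
All moduli strictly greater than 1? No.
Verdict: Not invertible.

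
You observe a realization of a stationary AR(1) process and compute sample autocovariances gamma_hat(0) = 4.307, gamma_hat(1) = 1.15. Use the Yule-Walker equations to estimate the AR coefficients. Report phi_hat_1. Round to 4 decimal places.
\hat\phi_{1} = 0.2670

The Yule-Walker equations for an AR(p) process read, in matrix form,
  Gamma_p phi = r_p,   with   (Gamma_p)_{ij} = gamma(|i - j|),
                       (r_p)_i = gamma(i),   i,j = 1..p.
Substitute the sample gammas (Toeplitz matrix and right-hand side of size 1):
  Gamma_p = [[4.307]]
  r_p     = [1.15]
With p = 1 this is the single equation gamma(0) phi_1 = gamma(1):
  phi_hat_1 = gamma(1) / gamma(0) = 1.15 / 4.307 = 0.2670.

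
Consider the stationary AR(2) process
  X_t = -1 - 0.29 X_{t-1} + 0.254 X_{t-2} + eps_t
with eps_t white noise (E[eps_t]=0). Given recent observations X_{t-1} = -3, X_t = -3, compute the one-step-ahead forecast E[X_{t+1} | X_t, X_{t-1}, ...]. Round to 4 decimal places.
E[X_{t+1} \mid \mathcal F_t] = -0.8920

For an AR(p) model X_t = c + sum_i phi_i X_{t-i} + eps_t, the
one-step-ahead conditional mean is
  E[X_{t+1} | X_t, ...] = c + sum_i phi_i X_{t+1-i}.
Substitute known values:
  E[X_{t+1} | ...] = -1 + (-0.29) * (-3) + (0.254) * (-3)
                   = -0.8920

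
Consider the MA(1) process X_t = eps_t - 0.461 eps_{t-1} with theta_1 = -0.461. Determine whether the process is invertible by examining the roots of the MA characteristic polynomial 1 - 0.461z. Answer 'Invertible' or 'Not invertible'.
\text{Invertible}

The MA(q) characteristic polynomial is P(z) = 1 - 0.461z.
Invertibility requires all roots to lie outside the unit circle, i.e. |z| > 1 for every root.
This is linear in z: 1 + (-0.461) z = 0  =>  z = -1/(-0.461) = 2.169197,  |z| = 2.169197.
Moduli of all roots: 2.1692.
All moduli strictly greater than 1? Yes.
Verdict: Invertible.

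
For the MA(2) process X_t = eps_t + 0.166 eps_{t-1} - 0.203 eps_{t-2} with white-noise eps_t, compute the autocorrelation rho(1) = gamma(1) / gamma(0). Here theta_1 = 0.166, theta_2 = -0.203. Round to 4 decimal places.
\rho(1) = 0.1238

For an MA(q) process with theta_0 = 1, the autocovariance is
  gamma(k) = sigma^2 * sum_{i=0..q-k} theta_i * theta_{i+k},
and rho(k) = gamma(k) / gamma(0). Sigma^2 cancels.
  numerator   = (1)*(0.166) + (0.166)*(-0.203) = 0.132302.
  denominator = (1)^2 + (0.166)^2 + (-0.203)^2 = 1.068765.
  rho(1) = 0.132302 / 1.068765 = 0.1238.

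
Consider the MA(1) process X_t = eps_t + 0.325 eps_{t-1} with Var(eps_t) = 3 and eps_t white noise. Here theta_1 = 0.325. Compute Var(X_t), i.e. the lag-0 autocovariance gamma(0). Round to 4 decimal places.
\gamma(0) = 3.3169

For an MA(q) process X_t = eps_t + sum_i theta_i eps_{t-i} with
Var(eps_t) = sigma^2, the variance is
  gamma(0) = sigma^2 * (1 + sum_i theta_i^2).
  sum_i theta_i^2 = (0.325)^2 = 0.105625.
  gamma(0) = 3 * (1 + 0.105625) = 3 * 1.105625 = 3.316875, which rounds to 3.3169.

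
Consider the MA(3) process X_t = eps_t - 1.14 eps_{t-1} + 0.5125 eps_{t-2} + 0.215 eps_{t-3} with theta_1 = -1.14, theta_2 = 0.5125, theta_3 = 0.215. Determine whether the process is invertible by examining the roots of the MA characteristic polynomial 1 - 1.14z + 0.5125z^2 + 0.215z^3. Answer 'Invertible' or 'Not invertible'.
\text{Invertible}

The MA(q) characteristic polynomial is P(z) = 1 - 1.14z + 0.5125z^2 + 0.215z^3.
Invertibility requires all roots to lie outside the unit circle, i.e. |z| > 1 for every root.
Degree 3: look for a simple real root z0 first, then factor out (1 - z/z0) and solve the remaining quadratic.
Testing z0 = -4: P(-4) = 1 + (-1.14)(-4) + (0.5125)(-4)^2 + (0.215)(-4)^3
  = 1 + (4.56) + (8.2) + (-13.76) = 0.  So z_0 = -4 is a root, |z_0| = 4.
Divide out the factor (1 + 0.25 z) = (1 - z/z0) (since 1/z0 = -0.25):
  P(z) = (1 + 0.25 z)(1 + (-1.39) z + (0.86) z^2)
  [check: z-coef -1.39 - (-0.25) = -1.14; z^2-coef 0.86 - (-0.25)(-1.39) = 0.5125; z^3-coef -(-0.25)(0.86) = 0.215.]
Remaining roots from the quadratic factor 1 + (-1.39) z + (0.86) z^2:
  Set 1 + (-1.39) z + (0.86) z^2 = 0, i.e. a z^2 + b z + c = 0 with a = 0.86, b = -1.39, c = 1.
  Discriminant D = b^2 - 4ac = (-1.39)^2 - 4*(0.86)*1 = 1.9321 - (3.44) = -1.5079.
  D < 0, so the roots are the complex-conjugate pair z = (-b +/- i sqrt(-D)) / (2a) = 0.8081 +/- 0.7139i.
  For a conjugate pair |z|^2 = z * conj(z) = (product of roots) = c/a = 1/(0.86) = 1.162791, so |z| = sqrt(1.162791) = 1.0783 for both roots.
Moduli of all roots: 4.0000, 1.0783, 1.0783.
All moduli strictly greater than 1? Yes.
Verdict: Invertible.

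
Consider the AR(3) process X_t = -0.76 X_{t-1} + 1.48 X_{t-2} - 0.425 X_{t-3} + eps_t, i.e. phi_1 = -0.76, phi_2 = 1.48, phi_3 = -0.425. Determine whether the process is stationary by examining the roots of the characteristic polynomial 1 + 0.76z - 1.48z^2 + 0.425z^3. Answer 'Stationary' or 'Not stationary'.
\text{Not stationary}

The AR(p) characteristic polynomial is P(z) = 1 + 0.76z - 1.48z^2 + 0.425z^3.
Stationarity requires all roots to lie outside the unit circle, i.e. |z| > 1 for every root.
Degree 3: look for a simple real root z0 first, then factor out (1 - z/z0) and solve the remaining quadratic.
Testing z0 = 2: P(2) = 1 + (0.76)(2) + (-1.48)(2)^2 + (0.425)(2)^3
  = 1 + (1.52) + (-5.92) + (3.4) = 0.  So z_0 = 2 is a root, |z_0| = 2.
Divide out the factor (1 - 0.5 z) = (1 - z/z0) (since 1/z0 = 0.5):
  P(z) = (1 - 0.5 z)(1 + (1.26) z + (-0.85) z^2)
  [check: z-coef 1.26 - (0.5) = 0.76; z^2-coef -0.85 - (0.5)(1.26) = -1.48; z^3-coef -(0.5)(-0.85) = 0.425.]
Remaining roots from the quadratic factor 1 + (1.26) z + (-0.85) z^2:
  Set 1 + (1.26) z + (-0.85) z^2 = 0, i.e. a z^2 + b z + c = 0 with a = -0.85, b = 1.26, c = 1.
  Discriminant D = b^2 - 4ac = (1.26)^2 - 4*(-0.85)*1 = 1.5876 - (-3.4) = 4.9876.
  D >= 0, so the roots are real: z = (-b +/- sqrt(D)) / (2a) = (-1.26 +/- 2.233294) / (-1.7).
    z_1 = (-1.26 + 2.233294) / (-1.7) = -0.5725,   |z_1| = 0.5725.
    z_2 = (-1.26 - 2.233294) / (-1.7) = 2.0549,   |z_2| = 2.0549.
Moduli of all roots: 2.0000, 0.5725, 2.0549.
All moduli strictly greater than 1? No.
Verdict: Not stationary.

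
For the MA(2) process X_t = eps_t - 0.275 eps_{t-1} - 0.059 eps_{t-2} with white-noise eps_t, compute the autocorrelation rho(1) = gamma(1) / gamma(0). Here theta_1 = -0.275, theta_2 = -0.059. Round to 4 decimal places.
\rho(1) = -0.2398

For an MA(q) process with theta_0 = 1, the autocovariance is
  gamma(k) = sigma^2 * sum_{i=0..q-k} theta_i * theta_{i+k},
and rho(k) = gamma(k) / gamma(0). Sigma^2 cancels.
  numerator   = (1)*(-0.275) + (-0.275)*(-0.059) = -0.258775.
  denominator = (1)^2 + (-0.275)^2 + (-0.059)^2 = 1.079106.
  rho(1) = -0.258775 / 1.079106 = -0.2398.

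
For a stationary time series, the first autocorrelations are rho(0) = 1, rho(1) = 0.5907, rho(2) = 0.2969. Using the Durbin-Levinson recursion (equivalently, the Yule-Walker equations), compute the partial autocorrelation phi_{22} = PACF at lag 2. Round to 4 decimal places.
\phi_{22} = -0.0799

The PACF at lag k is phi_{kk}, the last component of the solution
to the Yule-Walker system G_k phi = r_k where
  (G_k)_{ij} = rho(|i - j|), (r_k)_i = rho(i), i,j = 1..k.
Equivalently, Durbin-Levinson gives phi_{kk} iteratively:
  phi_{11} = rho(1)
  phi_{kk} = [rho(k) - sum_{j=1..k-1} phi_{k-1,j} rho(k-j)]
            / [1 - sum_{j=1..k-1} phi_{k-1,j} rho(j)],
  phi_{k,j} = phi_{k-1,j} - phi_{kk} phi_{k-1,k-j},  j = 1..k-1.
Step k = 1:
  phi_11 = rho(1) = 0.5907.
Step k = 2:
  phi_22 = [rho(2) - phi_11 rho(1)] / [1 - phi_11 rho(1)] = [0.2969 - (0.5907)(0.5907)] / [1 - (0.5907)(0.5907)]
         = -0.05202649 / 0.65107351 = -0.0799.
Therefore phi_{22} = -0.0799.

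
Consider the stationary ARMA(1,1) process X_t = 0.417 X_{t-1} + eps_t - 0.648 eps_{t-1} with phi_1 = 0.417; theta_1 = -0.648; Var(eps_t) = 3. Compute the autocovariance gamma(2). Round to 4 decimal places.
\gamma(2) = -0.2553

Multiply the model equation by X_{t-k} and take expectations. With theta_0 = psi_0 = 1 and psi_j the MA(infinity) weights, this gives
  gamma(k) - sum_i phi_i gamma(k-i) = c_k,
  c_k = sigma^2 * sum_{j=k..q} theta_j psi_{j-k}   (c_k = 0 for k > q),
using gamma(-m) = gamma(m).
psi-weights needed (psi_j = theta_j + sum_i phi_i psi_{j-i}):
  psi_1 = theta_1 + phi_1 = -0.648 + (0.417) = -0.231
Right-hand sides:
  c_0 = sigma^2 (1 + theta_1 psi_1) = 3 * (1 + (-0.648)(-0.231)) = 3 * 1.149688 = 3.449064
  c_1 = sigma^2 theta_1 = 3 * (-0.648) = -1.944
  c_2 = 0
Equations for k = 0 and k = 1 (AR order 1):
  gamma(0) = phi_1 gamma(1) + c_0
  gamma(1) = phi_1 gamma(0) + c_1
Substituting the second into the first: gamma(0) (1 - phi_1^2) = c_0 + phi_1 c_1, so
  gamma(0) = (c_0 + phi_1 c_1) / (1 - phi_1^2) = (3.449064 + (0.417)(-1.944)) / (1 - (0.417)^2) = 2.638416 / 0.826111 = 3.193779.
  gamma(1) = phi_1 gamma(0) + c_1 = (0.417)(3.193779) + (-1.944) = -0.612194.
For k = 2 (> q): gamma(2) = phi_1 gamma(1) = (0.417)(-0.612194) = -0.255285.
Therefore gamma(2) = -0.2553 (to 4 decimal places).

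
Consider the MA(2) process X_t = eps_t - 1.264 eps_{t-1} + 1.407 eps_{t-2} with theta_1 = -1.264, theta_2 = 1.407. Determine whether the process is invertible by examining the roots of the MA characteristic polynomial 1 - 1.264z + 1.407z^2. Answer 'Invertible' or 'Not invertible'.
\text{Not invertible}

The MA(q) characteristic polynomial is P(z) = 1 - 1.264z + 1.407z^2.
Invertibility requires all roots to lie outside the unit circle, i.e. |z| > 1 for every root.
Set 1 + (-1.264) z + (1.407) z^2 = 0, i.e. a z^2 + b z + c = 0 with a = 1.407, b = -1.264, c = 1.
Discriminant D = b^2 - 4ac = (-1.264)^2 - 4*(1.407)*1 = 1.597696 - (5.628) = -4.030304.
D < 0, so the roots are the complex-conjugate pair z = (-b +/- i sqrt(-D)) / (2a) = 0.4492 +/- 0.7134i.
For a conjugate pair |z|^2 = z * conj(z) = (product of roots) = c/a = 1/(1.407) = 0.710732, so |z| = sqrt(0.710732) = 0.843 for both roots.
Moduli of all roots: 0.8430, 0.8430.
All moduli strictly greater than 1? No.
Verdict: Not invertible.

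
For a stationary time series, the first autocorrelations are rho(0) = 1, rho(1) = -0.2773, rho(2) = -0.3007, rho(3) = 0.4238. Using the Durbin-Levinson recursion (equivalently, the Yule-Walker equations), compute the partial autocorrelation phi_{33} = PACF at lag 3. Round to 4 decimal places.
\phi_{33} = 0.2509

The PACF at lag k is phi_{kk}, the last component of the solution
to the Yule-Walker system G_k phi = r_k where
  (G_k)_{ij} = rho(|i - j|), (r_k)_i = rho(i), i,j = 1..k.
Equivalently, Durbin-Levinson gives phi_{kk} iteratively:
  phi_{11} = rho(1)
  phi_{kk} = [rho(k) - sum_{j=1..k-1} phi_{k-1,j} rho(k-j)]
            / [1 - sum_{j=1..k-1} phi_{k-1,j} rho(j)],
  phi_{k,j} = phi_{k-1,j} - phi_{kk} phi_{k-1,k-j},  j = 1..k-1.
Step k = 1:
  phi_11 = rho(1) = -0.2773.
Step k = 2:
  phi_22 = [rho(2) - phi_11 rho(1)] / [1 - phi_11 rho(1)] = [-0.3007 - (-0.2773)(-0.2773)] / [1 - (-0.2773)(-0.2773)]
         = -0.37759529 / 0.92310471 = -0.409049.
  Update: phi_21 = phi_11 - phi_22 phi_11 = -0.2773 - (-0.409049)(-0.2773) = -0.390729.
Step k = 3:
  phi_33 = [rho(3) - phi_21 rho(2) - phi_22 rho(1)] / [1 - phi_21 rho(1) - phi_22 rho(2)]
    numerator   = 0.4238 - (-0.390729)(-0.3007) - (-0.409049)(-0.2773) = 0.19287833
    denominator = 1 - (-0.390729)(-0.2773) - (-0.409049)(-0.3007) = 0.76864964
  phi_33 = 0.19287833 / 0.76864964 = 0.2509.
Therefore phi_{33} = 0.2509.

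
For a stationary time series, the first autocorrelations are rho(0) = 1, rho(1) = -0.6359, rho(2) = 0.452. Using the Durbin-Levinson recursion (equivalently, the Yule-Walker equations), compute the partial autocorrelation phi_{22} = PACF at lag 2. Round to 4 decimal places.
\phi_{22} = 0.0800

The PACF at lag k is phi_{kk}, the last component of the solution
to the Yule-Walker system G_k phi = r_k where
  (G_k)_{ij} = rho(|i - j|), (r_k)_i = rho(i), i,j = 1..k.
Equivalently, Durbin-Levinson gives phi_{kk} iteratively:
  phi_{11} = rho(1)
  phi_{kk} = [rho(k) - sum_{j=1..k-1} phi_{k-1,j} rho(k-j)]
            / [1 - sum_{j=1..k-1} phi_{k-1,j} rho(j)],
  phi_{k,j} = phi_{k-1,j} - phi_{kk} phi_{k-1,k-j},  j = 1..k-1.
Step k = 1:
  phi_11 = rho(1) = -0.6359.
Step k = 2:
  phi_22 = [rho(2) - phi_11 rho(1)] / [1 - phi_11 rho(1)] = [0.452 - (-0.6359)(-0.6359)] / [1 - (-0.6359)(-0.6359)]
         = 0.04763119 / 0.59563119 = 0.08.
Therefore phi_{22} = 0.0800.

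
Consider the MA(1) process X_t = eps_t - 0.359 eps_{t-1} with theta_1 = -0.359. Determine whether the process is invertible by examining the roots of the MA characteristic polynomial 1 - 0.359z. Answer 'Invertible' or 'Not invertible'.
\text{Invertible}

The MA(q) characteristic polynomial is P(z) = 1 - 0.359z.
Invertibility requires all roots to lie outside the unit circle, i.e. |z| > 1 for every root.
This is linear in z: 1 + (-0.359) z = 0  =>  z = -1/(-0.359) = 2.785515,  |z| = 2.785515.
Moduli of all roots: 2.7855.
All moduli strictly greater than 1? Yes.
Verdict: Invertible.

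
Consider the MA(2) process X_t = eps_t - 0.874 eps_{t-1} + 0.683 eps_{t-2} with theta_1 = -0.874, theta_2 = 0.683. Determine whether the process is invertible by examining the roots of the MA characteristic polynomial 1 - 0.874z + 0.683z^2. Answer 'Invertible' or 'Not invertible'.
\text{Invertible}

The MA(q) characteristic polynomial is P(z) = 1 - 0.874z + 0.683z^2.
Invertibility requires all roots to lie outside the unit circle, i.e. |z| > 1 for every root.
Set 1 + (-0.874) z + (0.683) z^2 = 0, i.e. a z^2 + b z + c = 0 with a = 0.683, b = -0.874, c = 1.
Discriminant D = b^2 - 4ac = (-0.874)^2 - 4*(0.683)*1 = 0.763876 - (2.732) = -1.968124.
D < 0, so the roots are the complex-conjugate pair z = (-b +/- i sqrt(-D)) / (2a) = 0.6398 +/- 1.027i.
For a conjugate pair |z|^2 = z * conj(z) = (product of roots) = c/a = 1/(0.683) = 1.464129, so |z| = sqrt(1.464129) = 1.21 for both roots.
Moduli of all roots: 1.2100, 1.2100.
All moduli strictly greater than 1? Yes.
Verdict: Invertible.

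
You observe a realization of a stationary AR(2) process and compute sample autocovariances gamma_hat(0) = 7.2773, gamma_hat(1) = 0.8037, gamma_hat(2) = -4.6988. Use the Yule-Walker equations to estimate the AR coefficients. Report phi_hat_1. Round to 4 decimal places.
\hat\phi_{1} = 0.1840

The Yule-Walker equations for an AR(p) process read, in matrix form,
  Gamma_p phi = r_p,   with   (Gamma_p)_{ij} = gamma(|i - j|),
                       (r_p)_i = gamma(i),   i,j = 1..p.
Substitute the sample gammas (Toeplitz matrix and right-hand side of size 2):
  Gamma_p = [[7.2773, 0.8037], [0.8037, 7.2773]]
  r_p     = [0.8037, -4.6988]
Written out:
  7.2773 phi_1 + 0.8037 phi_2 = 0.8037
  0.8037 phi_1 + 7.2773 phi_2 = -4.6988
Solve by Cramer's rule:
  det = gamma(0)^2 - gamma(1)^2 = (7.2773)^2 - (0.8037)^2 = 52.95909529 - 0.64593369 = 52.3131616
  phi_hat_1 = [gamma(1) gamma(0) - gamma(1) gamma(2)] / det = [(0.8037)(7.2773) - (0.8037)(-4.6988)] / 52.3131616 = 9.62519157 / 52.3131616 = 0.184
  phi_hat_2 = [gamma(0) gamma(2) - gamma(1)^2] / det = [(7.2773)(-4.6988) - (0.8037)^2] / 52.3131616 = -34.84051093 / 52.3131616 = -0.666
So phi_hat = [0.1840, -0.6660].
Therefore phi_hat_1 = 0.1840.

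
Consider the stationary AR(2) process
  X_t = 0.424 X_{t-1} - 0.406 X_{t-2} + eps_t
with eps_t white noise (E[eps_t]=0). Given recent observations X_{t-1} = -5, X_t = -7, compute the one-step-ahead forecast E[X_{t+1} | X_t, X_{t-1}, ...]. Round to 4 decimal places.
E[X_{t+1} \mid \mathcal F_t] = -0.9380

For an AR(p) model X_t = c + sum_i phi_i X_{t-i} + eps_t, the
one-step-ahead conditional mean is
  E[X_{t+1} | X_t, ...] = c + sum_i phi_i X_{t+1-i}.
Substitute known values:
  E[X_{t+1} | ...] = (0.424) * (-7) + (-0.406) * (-5)
                   = -0.9380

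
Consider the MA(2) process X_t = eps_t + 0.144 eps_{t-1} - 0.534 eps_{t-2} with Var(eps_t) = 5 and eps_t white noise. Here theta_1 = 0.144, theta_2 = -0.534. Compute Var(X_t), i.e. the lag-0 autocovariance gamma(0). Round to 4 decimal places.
\gamma(0) = 6.5295

For an MA(q) process X_t = eps_t + sum_i theta_i eps_{t-i} with
Var(eps_t) = sigma^2, the variance is
  gamma(0) = sigma^2 * (1 + sum_i theta_i^2).
  sum_i theta_i^2 = (0.144)^2 + (-0.534)^2 = 0.020736 + 0.285156 = 0.305892.
  gamma(0) = 5 * (1 + 0.305892) = 5 * 1.305892 = 6.52946, which rounds to 6.5295.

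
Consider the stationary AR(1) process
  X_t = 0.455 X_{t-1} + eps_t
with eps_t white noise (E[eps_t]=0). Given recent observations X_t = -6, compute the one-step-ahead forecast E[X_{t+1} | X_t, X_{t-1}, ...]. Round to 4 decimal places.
E[X_{t+1} \mid \mathcal F_t] = -2.7300

For an AR(p) model X_t = c + sum_i phi_i X_{t-i} + eps_t, the
one-step-ahead conditional mean is
  E[X_{t+1} | X_t, ...] = c + sum_i phi_i X_{t+1-i}.
Substitute known values:
  E[X_{t+1} | ...] = (0.455) * (-6)
                   = -2.7300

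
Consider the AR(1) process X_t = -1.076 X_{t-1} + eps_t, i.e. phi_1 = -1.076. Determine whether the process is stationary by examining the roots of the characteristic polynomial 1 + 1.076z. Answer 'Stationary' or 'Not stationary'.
\text{Not stationary}

The AR(p) characteristic polynomial is P(z) = 1 + 1.076z.
Stationarity requires all roots to lie outside the unit circle, i.e. |z| > 1 for every root.
This is linear in z: 1 + (1.076) z = 0  =>  z = -1/(1.076) = -0.929368,  |z| = 0.929368.
Moduli of all roots: 0.9294.
All moduli strictly greater than 1? No.
Verdict: Not stationary.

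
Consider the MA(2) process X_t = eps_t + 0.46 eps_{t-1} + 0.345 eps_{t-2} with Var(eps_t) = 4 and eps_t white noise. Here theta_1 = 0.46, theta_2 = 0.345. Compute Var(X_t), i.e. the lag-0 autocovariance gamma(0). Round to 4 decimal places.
\gamma(0) = 5.3225

For an MA(q) process X_t = eps_t + sum_i theta_i eps_{t-i} with
Var(eps_t) = sigma^2, the variance is
  gamma(0) = sigma^2 * (1 + sum_i theta_i^2).
  sum_i theta_i^2 = (0.46)^2 + (0.345)^2 = 0.2116 + 0.119025 = 0.330625.
  gamma(0) = 4 * (1 + 0.330625) = 4 * 1.330625 = 5.3225.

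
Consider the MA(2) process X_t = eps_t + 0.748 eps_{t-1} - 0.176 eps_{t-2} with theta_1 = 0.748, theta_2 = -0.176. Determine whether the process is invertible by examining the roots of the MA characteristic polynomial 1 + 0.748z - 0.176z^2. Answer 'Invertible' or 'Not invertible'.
\text{Invertible}

The MA(q) characteristic polynomial is P(z) = 1 + 0.748z - 0.176z^2.
Invertibility requires all roots to lie outside the unit circle, i.e. |z| > 1 for every root.
Set 1 + (0.748) z + (-0.176) z^2 = 0, i.e. a z^2 + b z + c = 0 with a = -0.176, b = 0.748, c = 1.
Discriminant D = b^2 - 4ac = (0.748)^2 - 4*(-0.176)*1 = 0.559504 - (-0.704) = 1.263504.
D >= 0, so the roots are real: z = (-b +/- sqrt(D)) / (2a) = (-0.748 +/- 1.124057) / (-0.352).
  z_1 = (-0.748 + 1.124057) / (-0.352) = -1.0683,   |z_1| = 1.0683.
  z_2 = (-0.748 - 1.124057) / (-0.352) = 5.3183,   |z_2| = 5.3183.
Moduli of all roots: 1.0683, 5.3183.
All moduli strictly greater than 1? Yes.
Verdict: Invertible.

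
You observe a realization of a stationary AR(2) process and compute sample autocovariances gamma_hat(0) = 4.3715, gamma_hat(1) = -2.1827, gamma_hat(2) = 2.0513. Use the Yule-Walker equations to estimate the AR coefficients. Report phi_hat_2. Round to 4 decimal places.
\hat\phi_{2} = 0.2930

The Yule-Walker equations for an AR(p) process read, in matrix form,
  Gamma_p phi = r_p,   with   (Gamma_p)_{ij} = gamma(|i - j|),
                       (r_p)_i = gamma(i),   i,j = 1..p.
Substitute the sample gammas (Toeplitz matrix and right-hand side of size 2):
  Gamma_p = [[4.3715, -2.1827], [-2.1827, 4.3715]]
  r_p     = [-2.1827, 2.0513]
Written out:
  4.3715 phi_1 - 2.1827 phi_2 = -2.1827
  -2.1827 phi_1 + 4.3715 phi_2 = 2.0513
Solve by Cramer's rule:
  det = gamma(0)^2 - gamma(1)^2 = (4.3715)^2 - (-2.1827)^2 = 19.11001225 - 4.76417929 = 14.34583296
  phi_hat_1 = [gamma(1) gamma(0) - gamma(1) gamma(2)] / det = [(-2.1827)(4.3715) - (-2.1827)(2.0513)] / 14.34583296 = -5.06430054 / 14.34583296 = -0.353
  phi_hat_2 = [gamma(0) gamma(2) - gamma(1)^2] / det = [(4.3715)(2.0513) - (-2.1827)^2] / 14.34583296 = 4.20307866 / 14.34583296 = 0.293
So phi_hat = [-0.3530, 0.2930].
Therefore phi_hat_2 = 0.2930.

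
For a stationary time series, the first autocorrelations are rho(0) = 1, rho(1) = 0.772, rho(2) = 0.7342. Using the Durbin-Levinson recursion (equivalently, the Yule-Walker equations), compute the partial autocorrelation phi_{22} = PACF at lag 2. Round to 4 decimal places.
\phi_{22} = 0.3421

The PACF at lag k is phi_{kk}, the last component of the solution
to the Yule-Walker system G_k phi = r_k where
  (G_k)_{ij} = rho(|i - j|), (r_k)_i = rho(i), i,j = 1..k.
Equivalently, Durbin-Levinson gives phi_{kk} iteratively:
  phi_{11} = rho(1)
  phi_{kk} = [rho(k) - sum_{j=1..k-1} phi_{k-1,j} rho(k-j)]
            / [1 - sum_{j=1..k-1} phi_{k-1,j} rho(j)],
  phi_{k,j} = phi_{k-1,j} - phi_{kk} phi_{k-1,k-j},  j = 1..k-1.
Step k = 1:
  phi_11 = rho(1) = 0.772.
Step k = 2:
  phi_22 = [rho(2) - phi_11 rho(1)] / [1 - phi_11 rho(1)] = [0.7342 - (0.772)(0.772)] / [1 - (0.772)(0.772)]
         = 0.138216 / 0.404016 = 0.3421.
Therefore phi_{22} = 0.3421.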